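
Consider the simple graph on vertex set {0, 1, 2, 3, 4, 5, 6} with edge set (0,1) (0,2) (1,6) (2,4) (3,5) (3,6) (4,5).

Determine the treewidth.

A width-2 tree decomposition is:
Bags: B1 = {3, 4, 5}  B2 = {2, 3, 4}  B3 = {0, 2, 3}  B4 = {0, 1, 3}  B5 = {1, 3, 6}
Tree: B1–B2, B2–B3, B3–B4, B4–B5
Every bag has size at most 3, so the width is 3 − 1 = 2 and tw(G) ≤ 2. For the lower bound, G contains the cycle 3–5–4–2–0–1–6–3, so G is not a forest; only forests have treewidth ≤ 1, hence tw(G) ≥ 2. The upper and lower bounds meet at 2, so that is the treewidth.

2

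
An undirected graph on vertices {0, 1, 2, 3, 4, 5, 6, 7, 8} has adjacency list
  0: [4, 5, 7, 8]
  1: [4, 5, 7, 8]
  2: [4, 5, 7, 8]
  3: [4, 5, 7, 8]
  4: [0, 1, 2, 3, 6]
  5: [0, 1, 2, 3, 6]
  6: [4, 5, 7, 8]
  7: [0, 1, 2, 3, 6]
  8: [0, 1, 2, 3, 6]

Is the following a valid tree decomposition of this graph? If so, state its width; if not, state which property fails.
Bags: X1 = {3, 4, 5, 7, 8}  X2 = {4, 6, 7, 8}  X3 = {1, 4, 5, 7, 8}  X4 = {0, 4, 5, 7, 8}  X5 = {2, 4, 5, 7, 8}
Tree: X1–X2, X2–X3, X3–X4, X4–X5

No — edge (5,6) lies in no bag.

A tree decomposition must satisfy three properties: every vertex lies in some bag; for every edge, both endpoints lie together in some bag; and for every vertex, the bags containing it form a connected subtree. Here edge (5,6) lies in no bag, so the decomposition is invalid.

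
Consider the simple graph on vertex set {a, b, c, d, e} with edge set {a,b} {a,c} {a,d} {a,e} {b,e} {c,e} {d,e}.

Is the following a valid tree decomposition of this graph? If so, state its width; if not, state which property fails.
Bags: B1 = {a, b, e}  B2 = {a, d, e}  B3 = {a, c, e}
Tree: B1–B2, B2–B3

Yes; width 2.

Vertex coverage: the bags together contain {a, b, c, d, e}, the full vertex set. Edge coverage: each edge of G has both endpoints in at least one bag. Running intersection: for every vertex, the bags containing it form a connected subtree. All three properties hold, so this is a valid tree decomposition of width max|bag| − 1 = 2, and hence tw(G) ≤ 2.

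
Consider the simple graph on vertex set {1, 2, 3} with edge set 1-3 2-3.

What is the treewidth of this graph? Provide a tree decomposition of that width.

Treewidth 1.
One such decomposition:
Bags: B1 = {1, 3}  B2 = {2, 3}
Tree: B1–B2

Each bag holds 2 vertices, so the decomposition has width 1, which upper-bounds the treewidth. Any graph with an edge has treewidth ≥ 1, and G has the edge 1–3. The upper and lower bounds meet at 1, so that is the treewidth.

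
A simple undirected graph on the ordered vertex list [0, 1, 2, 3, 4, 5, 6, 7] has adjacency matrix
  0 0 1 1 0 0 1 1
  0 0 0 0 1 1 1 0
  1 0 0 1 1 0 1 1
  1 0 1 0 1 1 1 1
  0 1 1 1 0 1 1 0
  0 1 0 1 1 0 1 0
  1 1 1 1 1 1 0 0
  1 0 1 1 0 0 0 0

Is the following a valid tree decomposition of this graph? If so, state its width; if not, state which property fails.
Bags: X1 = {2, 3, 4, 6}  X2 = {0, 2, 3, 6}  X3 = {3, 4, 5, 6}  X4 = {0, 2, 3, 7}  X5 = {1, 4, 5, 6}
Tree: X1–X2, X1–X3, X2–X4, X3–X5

Yes; width 3.

Vertex coverage: the bags together contain {0, 1, 2, 3, 4, 5, 6, 7}, the full vertex set. Edge coverage: each edge of G has both endpoints in at least one bag. Running intersection: for every vertex, the bags containing it form a connected subtree. All three properties hold, so this is a valid tree decomposition of width max|bag| − 1 = 3, and hence tw(G) ≤ 3.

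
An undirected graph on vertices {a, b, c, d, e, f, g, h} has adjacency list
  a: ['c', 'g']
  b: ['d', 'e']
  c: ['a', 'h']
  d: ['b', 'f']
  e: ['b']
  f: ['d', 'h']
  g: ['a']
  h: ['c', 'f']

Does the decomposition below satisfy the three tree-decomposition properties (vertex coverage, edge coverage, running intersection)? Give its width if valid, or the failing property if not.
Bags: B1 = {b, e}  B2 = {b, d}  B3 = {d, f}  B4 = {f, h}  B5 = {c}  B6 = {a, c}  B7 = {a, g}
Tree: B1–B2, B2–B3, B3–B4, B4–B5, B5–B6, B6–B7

A tree decomposition must satisfy three properties: every vertex lies in some bag; for every edge, both endpoints lie together in some bag; and for every vertex, the bags containing it form a connected subtree. Here edge (h,c) lies in no bag, so the decomposition is invalid.

No — edge (h,c) lies in no bag.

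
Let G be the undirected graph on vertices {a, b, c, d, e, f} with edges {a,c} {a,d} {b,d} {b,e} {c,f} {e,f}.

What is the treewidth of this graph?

A width-2 tree decomposition is:
Bags: B1 = {a, c, f}  B2 = {a, d, f}  B3 = {b, d, f}  B4 = {b, e, f}
Tree: B1–B2, B2–B3, B3–B4
The largest bag has 3 vertices, giving width 2; this decomposition certifies tw(G) ≤ 2. For the lower bound, G contains the cycle f–c–a–d–b–e–f, so G is not a forest; only forests have treewidth ≤ 1, hence tw(G) ≥ 2. The upper and lower bounds meet at 2, so that is the treewidth.

2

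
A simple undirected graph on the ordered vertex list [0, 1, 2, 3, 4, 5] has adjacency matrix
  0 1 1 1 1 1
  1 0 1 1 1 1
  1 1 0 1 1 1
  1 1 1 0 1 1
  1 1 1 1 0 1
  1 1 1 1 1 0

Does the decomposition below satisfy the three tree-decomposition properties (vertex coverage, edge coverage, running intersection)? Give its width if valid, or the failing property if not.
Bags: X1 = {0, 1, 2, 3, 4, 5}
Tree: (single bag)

Yes; width 5.

Checking the three conditions: (i) the bags cover all of {0, 1, 2, 3, 4, 5}; (ii) for each edge, some bag contains both endpoints; (iii) the bags containing any fixed vertex form a subtree. All hold, so the decomposition is valid with width 6 − 1 = 5.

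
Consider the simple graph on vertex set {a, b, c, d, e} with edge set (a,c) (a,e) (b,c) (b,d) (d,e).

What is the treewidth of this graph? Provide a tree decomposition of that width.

The largest bag has 3 vertices, giving width 2; this decomposition certifies tw(G) ≤ 2. The edges d–e–a–c–b–d form a cycle, so G is not a tree and its treewidth is at least 2. Therefore the treewidth is 2.

Treewidth 2.
One such decomposition:
Bags: B1 = {a, d, e}  B2 = {a, c, d}  B3 = {b, c, d}
Tree: B1–B2, B2–B3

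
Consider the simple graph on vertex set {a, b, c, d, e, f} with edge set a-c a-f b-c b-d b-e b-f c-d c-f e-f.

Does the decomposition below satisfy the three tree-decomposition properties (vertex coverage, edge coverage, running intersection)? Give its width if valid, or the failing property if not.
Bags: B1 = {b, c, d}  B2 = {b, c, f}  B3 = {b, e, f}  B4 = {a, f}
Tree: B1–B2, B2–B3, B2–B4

A tree decomposition must satisfy three properties: every vertex lies in some bag; for every edge, both endpoints lie together in some bag; and for every vertex, the bags containing it form a connected subtree. Here edge (c,a) lies in no bag, so the decomposition is invalid.

No — edge (c,a) lies in no bag.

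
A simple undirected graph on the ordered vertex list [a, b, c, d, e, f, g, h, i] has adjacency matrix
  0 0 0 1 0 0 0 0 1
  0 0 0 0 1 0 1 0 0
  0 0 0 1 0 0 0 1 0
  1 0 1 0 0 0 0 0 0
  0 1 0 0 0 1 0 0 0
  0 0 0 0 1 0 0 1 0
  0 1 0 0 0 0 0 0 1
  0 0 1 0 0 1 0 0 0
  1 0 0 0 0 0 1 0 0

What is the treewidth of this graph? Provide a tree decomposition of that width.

Treewidth 2.
One optimal decomposition is:
Bags: B1 = {c, d, h}  B2 = {a, d, h}  B3 = {a, h, i}  B4 = {g, h, i}  B5 = {b, g, h}  B6 = {b, e, h}  B7 = {e, f, h}
Tree: B1–B2, B2–B3, B3–B4, B4–B5, B5–B6, B6–B7

The largest bag has 3 vertices, giving width 2; this decomposition certifies tw(G) ≤ 2. The edges h–c–d–a–i–g–b–e–f–h form a cycle, so G is not a tree and its treewidth is at least 2. Combining the bounds, tw(G) = 2.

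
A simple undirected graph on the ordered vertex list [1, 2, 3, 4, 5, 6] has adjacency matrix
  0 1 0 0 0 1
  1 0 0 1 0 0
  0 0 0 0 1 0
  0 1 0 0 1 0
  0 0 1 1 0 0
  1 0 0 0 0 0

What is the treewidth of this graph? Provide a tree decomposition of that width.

Every bag has size at most 2, so the width is 2 − 1 = 1 and tw(G) ≤ 1. Any graph with an edge has treewidth ≥ 1, and G has the edge 6–1. Therefore the treewidth is 1.

Treewidth 1.
Bags: B1 = {1, 6}  B2 = {1, 2}  B3 = {2, 4}  B4 = {4, 5}  B5 = {3, 5}
Tree: B1–B2, B2–B3, B3–B4, B4–B5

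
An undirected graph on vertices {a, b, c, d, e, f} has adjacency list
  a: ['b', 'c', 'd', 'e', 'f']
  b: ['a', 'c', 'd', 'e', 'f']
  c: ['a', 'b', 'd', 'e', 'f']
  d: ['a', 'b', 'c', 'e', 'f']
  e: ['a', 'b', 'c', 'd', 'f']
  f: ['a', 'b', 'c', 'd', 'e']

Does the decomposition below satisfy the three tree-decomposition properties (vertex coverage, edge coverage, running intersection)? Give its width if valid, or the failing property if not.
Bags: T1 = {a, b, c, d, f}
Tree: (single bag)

A tree decomposition must satisfy three properties: every vertex lies in some bag; for every edge, both endpoints lie together in some bag; and for every vertex, the bags containing it form a connected subtree. Here vertex e appears in no bag, so the decomposition is invalid.

No — vertex e appears in no bag.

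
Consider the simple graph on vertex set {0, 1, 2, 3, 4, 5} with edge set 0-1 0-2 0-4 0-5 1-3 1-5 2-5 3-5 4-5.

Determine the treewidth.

A width-2 tree decomposition is:
Bags: B1 = {0, 1, 5}  B2 = {0, 4, 5}  B3 = {0, 2, 5}  B4 = {1, 3, 5}
Tree: B1–B2, B1–B3, B1–B4
The largest bag has 3 vertices, giving width 2; this decomposition certifies tw(G) ≤ 2. On the other hand G contains the 3-clique {0, 1, 5}. A clique must lie in a single bag of any decomposition, so no decomposition can have width below 2. Combining the bounds, tw(G) = 2.

2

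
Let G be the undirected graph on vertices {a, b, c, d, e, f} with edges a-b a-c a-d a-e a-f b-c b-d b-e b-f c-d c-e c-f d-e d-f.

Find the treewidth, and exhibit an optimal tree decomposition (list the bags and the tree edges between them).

Treewidth 4.
Bags: B1 = {a, b, c, d, f}  B2 = {a, b, c, d, e}
Tree: B1–B2

The largest bag has 5 vertices, giving width 4; this decomposition certifies tw(G) ≤ 4. For the lower bound, the 5 vertices {a, b, c, d, e} are pairwise adjacent, and any tree decomposition puts a clique entirely inside one bag — forcing width ≥ 4. Hence tw(G) = 4 exactly.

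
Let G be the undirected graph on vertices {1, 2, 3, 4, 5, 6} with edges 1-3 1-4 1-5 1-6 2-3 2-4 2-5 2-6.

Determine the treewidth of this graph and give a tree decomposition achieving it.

Each bag holds 3 vertices, so the decomposition has width 2, which upper-bounds the treewidth. For the lower bound, G contains the cycle 3–2–5–1–3, so G is not a forest; only forests have treewidth ≤ 1, hence tw(G) ≥ 2. Therefore the treewidth is 2.

Treewidth 2.
Bags: B1 = {1, 2, 3}  B2 = {1, 2, 5}  B3 = {1, 2, 4}  B4 = {1, 2, 6}
Tree: B1–B2, B2–B3, B3–B4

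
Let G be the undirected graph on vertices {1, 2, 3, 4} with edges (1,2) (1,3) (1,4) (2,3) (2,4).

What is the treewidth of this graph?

A width-2 tree decomposition is:
Bags: B1 = {1, 2, 3}  B2 = {1, 2, 4}
Tree: B1–B2
The largest bag has 3 vertices, giving width 2; this decomposition certifies tw(G) ≤ 2. Conversely, {1, 2, 3} is a clique of size 3, and the vertices of any clique must share a bag in every tree decomposition; so some bag has ≥ 3 vertices and tw(G) ≥ 2. The upper and lower bounds meet at 2, so that is the treewidth.

2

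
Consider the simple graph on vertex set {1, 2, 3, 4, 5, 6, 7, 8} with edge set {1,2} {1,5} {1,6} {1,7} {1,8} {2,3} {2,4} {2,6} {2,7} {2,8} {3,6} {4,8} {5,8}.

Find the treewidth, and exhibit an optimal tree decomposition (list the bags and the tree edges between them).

Every bag has size at most 3, so the width is 3 − 1 = 2 and tw(G) ≤ 2. On the other hand G contains the 3-clique {1, 2, 8}. A clique must lie in a single bag of any decomposition, so no decomposition can have width below 2. Hence tw(G) = 2 exactly.

Treewidth 2.
Bags: B1 = {1, 2, 8}  B2 = {1, 2, 6}  B3 = {2, 3, 6}  B4 = {2, 4, 8}  B5 = {1, 2, 7}  B6 = {1, 5, 8}
Tree: B1–B2, B2–B3, B1–B4, B1–B5, B1–B6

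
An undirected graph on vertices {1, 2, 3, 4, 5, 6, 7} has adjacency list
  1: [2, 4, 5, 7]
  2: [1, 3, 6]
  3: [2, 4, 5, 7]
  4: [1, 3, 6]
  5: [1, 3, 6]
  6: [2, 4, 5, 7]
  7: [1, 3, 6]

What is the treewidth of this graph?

A width-3 tree decomposition is:
Bags: B1 = {1, 3, 5, 6}  B2 = {1, 3, 4, 6}  B3 = {1, 3, 6, 7}  B4 = {1, 2, 3, 6}
Tree: B1–B2, B2–B3, B3–B4
Every bag has size at most 4, so the width is 4 − 1 = 3 and tw(G) ≤ 3. For the lower bound: the 4 vertex sets {3,5}, {1,4}, {6}, {7} are disjoint, each induces a connected subgraph, and every pair is joined by at least one edge of G. Contracting each set to a single vertex therefore yields K_{4} as a minor, and since treewidth is minor-monotone, tw(G) ≥ tw(K_{4}) = 3. The upper and lower bounds meet at 3, so that is the treewidth.

3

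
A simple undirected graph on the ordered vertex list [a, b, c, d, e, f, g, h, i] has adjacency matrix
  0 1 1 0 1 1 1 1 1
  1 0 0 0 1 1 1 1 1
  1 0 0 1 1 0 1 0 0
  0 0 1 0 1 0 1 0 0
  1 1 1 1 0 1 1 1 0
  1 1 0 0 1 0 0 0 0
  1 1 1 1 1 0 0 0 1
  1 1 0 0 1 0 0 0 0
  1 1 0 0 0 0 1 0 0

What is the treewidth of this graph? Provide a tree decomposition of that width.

The largest bag has 4 vertices, giving width 3; this decomposition certifies tw(G) ≤ 3. Conversely, {c, d, e, g} is a clique of size 4, and the vertices of any clique must share a bag in every tree decomposition; so some bag has ≥ 4 vertices and tw(G) ≥ 3. Combining the bounds, tw(G) = 3.

Treewidth 3.
One such decomposition:
Bags: B1 = {a, b, e, g}  B2 = {a, c, e, g}  B3 = {a, b, e, h}  B4 = {a, b, e, f}  B5 = {a, b, g, i}  B6 = {c, d, e, g}
Tree: B1–B2, B1–B3, B3–B4, B1–B5, B2–B6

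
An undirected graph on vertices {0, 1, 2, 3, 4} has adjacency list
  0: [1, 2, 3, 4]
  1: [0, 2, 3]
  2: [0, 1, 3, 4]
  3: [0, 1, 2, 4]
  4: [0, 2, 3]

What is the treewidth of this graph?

A width-3 tree decomposition is:
Bags: B1 = {0, 2, 3, 4}  B2 = {0, 1, 2, 3}
Tree: B1–B2
Each bag holds 4 vertices, so the decomposition has width 3, which upper-bounds the treewidth. For the lower bound, the 4 vertices {0, 1, 2, 3} are pairwise adjacent, and any tree decomposition puts a clique entirely inside one bag — forcing width ≥ 3. Therefore the treewidth is 3.

3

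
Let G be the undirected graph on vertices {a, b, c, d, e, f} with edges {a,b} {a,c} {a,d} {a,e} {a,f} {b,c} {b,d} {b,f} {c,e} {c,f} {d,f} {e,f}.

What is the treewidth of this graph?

3

A width-3 tree decomposition is:
Bags: B1 = {a, b, c, f}  B2 = {a, b, d, f}  B3 = {a, c, e, f}
Tree: B1–B2, B1–B3
The largest bag has 4 vertices, giving width 3; this decomposition certifies tw(G) ≤ 3. On the other hand G contains the 4-clique {a, b, d, f}. A clique must lie in a single bag of any decomposition, so no decomposition can have width below 3. Therefore the treewidth is 3.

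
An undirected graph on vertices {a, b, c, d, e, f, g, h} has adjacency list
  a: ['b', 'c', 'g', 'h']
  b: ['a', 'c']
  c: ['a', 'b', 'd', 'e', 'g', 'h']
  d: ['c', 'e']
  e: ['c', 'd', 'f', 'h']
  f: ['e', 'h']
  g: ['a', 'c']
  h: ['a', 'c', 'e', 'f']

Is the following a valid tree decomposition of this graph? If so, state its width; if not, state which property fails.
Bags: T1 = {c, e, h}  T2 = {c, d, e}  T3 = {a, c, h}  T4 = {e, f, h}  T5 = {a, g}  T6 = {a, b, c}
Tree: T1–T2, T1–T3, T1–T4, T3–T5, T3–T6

No — edge (c,g) lies in no bag.

A tree decomposition must satisfy three properties: every vertex lies in some bag; for every edge, both endpoints lie together in some bag; and for every vertex, the bags containing it form a connected subtree. Here edge (c,g) lies in no bag, so the decomposition is invalid.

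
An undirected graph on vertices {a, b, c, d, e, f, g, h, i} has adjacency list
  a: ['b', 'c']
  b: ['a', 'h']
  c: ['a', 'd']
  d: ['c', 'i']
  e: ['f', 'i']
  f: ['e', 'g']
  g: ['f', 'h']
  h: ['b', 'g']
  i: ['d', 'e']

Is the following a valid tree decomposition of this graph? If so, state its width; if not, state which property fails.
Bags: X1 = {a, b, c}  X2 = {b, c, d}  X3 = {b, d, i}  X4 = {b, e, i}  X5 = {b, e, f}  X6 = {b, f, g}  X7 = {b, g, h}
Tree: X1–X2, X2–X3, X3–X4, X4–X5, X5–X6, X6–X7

Checking the three conditions: (i) the bags cover all of {a, b, c, d, e, f, g, h, i}; (ii) for each edge, some bag contains both endpoints; (iii) the bags containing any fixed vertex form a subtree. All hold, so the decomposition is valid with width 3 − 1 = 2.

Yes; width 2.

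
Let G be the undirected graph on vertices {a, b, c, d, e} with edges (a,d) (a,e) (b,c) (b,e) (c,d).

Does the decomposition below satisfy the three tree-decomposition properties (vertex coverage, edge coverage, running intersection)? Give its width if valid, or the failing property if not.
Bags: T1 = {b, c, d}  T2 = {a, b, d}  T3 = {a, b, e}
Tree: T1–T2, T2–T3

Yes; width 2.

Every vertex of G appears in some bag (union = {a, b, c, d, e}); every edge is covered by a bag; and for each vertex v the set of bags containing v is connected in the bag tree. The decomposition is therefore valid. The largest bag has 3 vertices, so the width is 2.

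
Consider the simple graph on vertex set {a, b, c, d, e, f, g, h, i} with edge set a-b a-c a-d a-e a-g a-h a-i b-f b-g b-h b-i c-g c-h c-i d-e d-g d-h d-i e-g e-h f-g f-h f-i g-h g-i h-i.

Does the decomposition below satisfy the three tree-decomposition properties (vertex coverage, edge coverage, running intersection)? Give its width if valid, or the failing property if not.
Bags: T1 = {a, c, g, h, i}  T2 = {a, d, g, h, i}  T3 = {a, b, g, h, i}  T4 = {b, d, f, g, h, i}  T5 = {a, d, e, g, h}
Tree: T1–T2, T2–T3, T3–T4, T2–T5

No — bags containing vertex d are not connected in the tree.

A tree decomposition must satisfy three properties: every vertex lies in some bag; for every edge, both endpoints lie together in some bag; and for every vertex, the bags containing it form a connected subtree. Here bags containing vertex d are not connected in the tree, so the decomposition is invalid.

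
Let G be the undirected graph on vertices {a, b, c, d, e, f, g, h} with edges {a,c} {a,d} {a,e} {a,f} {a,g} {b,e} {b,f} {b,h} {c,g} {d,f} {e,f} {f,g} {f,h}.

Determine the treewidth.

2

A width-2 tree decomposition is:
Bags: B1 = {a, e, f}  B2 = {b, e, f}  B3 = {b, f, h}  B4 = {a, f, g}  B5 = {a, c, g}  B6 = {a, d, f}
Tree: B1–B2, B2–B3, B1–B4, B4–B5, B1–B6
Each bag holds 3 vertices, so the decomposition has width 2, which upper-bounds the treewidth. For the lower bound, the 3 vertices {a, c, g} are pairwise adjacent, and any tree decomposition puts a clique entirely inside one bag — forcing width ≥ 2. Hence tw(G) = 2 exactly.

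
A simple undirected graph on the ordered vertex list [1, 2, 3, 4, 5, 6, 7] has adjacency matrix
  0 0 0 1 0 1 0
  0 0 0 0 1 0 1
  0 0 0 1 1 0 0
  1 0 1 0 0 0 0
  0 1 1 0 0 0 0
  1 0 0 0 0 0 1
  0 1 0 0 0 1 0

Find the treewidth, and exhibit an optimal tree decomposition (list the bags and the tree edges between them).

Treewidth 2.
Bags: B1 = {3, 4, 5}  B2 = {1, 4, 5}  B3 = {1, 5, 6}  B4 = {5, 6, 7}  B5 = {2, 5, 7}
Tree: B1–B2, B2–B3, B3–B4, B4–B5

Every bag has size at most 3, so the width is 3 − 1 = 2 and tw(G) ≤ 2. For the lower bound, G contains the cycle 5–3–4–1–6–7–2–5, so G is not a forest; only forests have treewidth ≤ 1, hence tw(G) ≥ 2. The upper and lower bounds meet at 2, so that is the treewidth.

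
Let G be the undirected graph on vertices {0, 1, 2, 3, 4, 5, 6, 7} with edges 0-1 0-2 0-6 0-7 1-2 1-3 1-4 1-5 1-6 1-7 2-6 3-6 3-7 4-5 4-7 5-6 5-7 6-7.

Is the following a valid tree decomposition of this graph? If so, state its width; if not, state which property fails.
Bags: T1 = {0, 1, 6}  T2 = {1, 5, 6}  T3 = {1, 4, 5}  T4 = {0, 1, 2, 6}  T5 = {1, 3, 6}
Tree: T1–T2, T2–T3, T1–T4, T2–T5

A tree decomposition must satisfy three properties: every vertex lies in some bag; for every edge, both endpoints lie together in some bag; and for every vertex, the bags containing it form a connected subtree. Here vertex 7 appears in no bag, so the decomposition is invalid.

No — vertex 7 appears in no bag.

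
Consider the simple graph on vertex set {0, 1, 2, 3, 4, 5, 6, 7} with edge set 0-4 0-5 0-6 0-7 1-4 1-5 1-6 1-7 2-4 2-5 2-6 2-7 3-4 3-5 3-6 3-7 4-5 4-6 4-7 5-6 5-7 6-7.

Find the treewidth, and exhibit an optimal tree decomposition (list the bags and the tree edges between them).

Each bag holds 5 vertices, so the decomposition has width 4, which upper-bounds the treewidth. Conversely, {0, 4, 5, 6, 7} is a clique of size 5, and the vertices of any clique must share a bag in every tree decomposition; so some bag has ≥ 5 vertices and tw(G) ≥ 4. The upper and lower bounds meet at 4, so that is the treewidth.

Treewidth 4.
Bags: B1 = {0, 4, 5, 6, 7}  B2 = {1, 4, 5, 6, 7}  B3 = {2, 4, 5, 6, 7}  B4 = {3, 4, 5, 6, 7}
Tree: B1–B2, B1–B3, B3–B4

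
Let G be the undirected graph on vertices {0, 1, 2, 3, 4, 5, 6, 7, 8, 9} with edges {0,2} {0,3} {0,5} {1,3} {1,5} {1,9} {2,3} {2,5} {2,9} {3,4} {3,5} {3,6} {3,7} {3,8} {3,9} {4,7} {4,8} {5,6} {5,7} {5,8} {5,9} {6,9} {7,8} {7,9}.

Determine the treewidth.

A width-3 tree decomposition is:
Bags: B1 = {3, 5, 6, 9}  B2 = {2, 3, 5, 9}  B3 = {3, 5, 7, 9}  B4 = {3, 5, 7, 8}  B5 = {0, 2, 3, 5}  B6 = {1, 3, 5, 9}  B7 = {3, 4, 7, 8}
Tree: B1–B2, B2–B3, B3–B4, B2–B5, B3–B6, B4–B7
Every bag has size at most 4, so the width is 4 − 1 = 3 and tw(G) ≤ 3. On the other hand G contains the 4-clique {3, 4, 7, 8}. A clique must lie in a single bag of any decomposition, so no decomposition can have width below 3. Hence tw(G) = 3 exactly.

3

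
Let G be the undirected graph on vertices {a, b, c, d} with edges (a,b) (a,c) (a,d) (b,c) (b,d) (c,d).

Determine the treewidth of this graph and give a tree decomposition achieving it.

Treewidth 3.
One such decomposition:
Bags: B1 = {a, b, c, d}
Tree: (single bag)

With just one bag of size 4, the width is 4 − 1 = 3, so tw(G) ≤ 3. On the other hand G contains the 4-clique {a, b, c, d}. A clique must lie in a single bag of any decomposition, so no decomposition can have width below 3. Combining the bounds, tw(G) = 3.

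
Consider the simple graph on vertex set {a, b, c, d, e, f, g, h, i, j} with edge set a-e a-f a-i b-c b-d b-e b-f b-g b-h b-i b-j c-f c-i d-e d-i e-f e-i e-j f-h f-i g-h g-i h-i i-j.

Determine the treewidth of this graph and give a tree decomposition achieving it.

Treewidth 3.
One optimal decomposition is:
Bags: B1 = {b, e, f, i}  B2 = {b, d, e, i}  B3 = {b, e, i, j}  B4 = {a, e, f, i}  B5 = {b, c, f, i}  B6 = {b, f, h, i}  B7 = {b, g, h, i}
Tree: B1–B2, B1–B3, B1–B4, B1–B5, B5–B6, B6–B7

Each bag holds 4 vertices, so the decomposition has width 3, which upper-bounds the treewidth. Conversely, {a, e, f, i} is a clique of size 4, and the vertices of any clique must share a bag in every tree decomposition; so some bag has ≥ 4 vertices and tw(G) ≥ 3. The upper and lower bounds meet at 3, so that is the treewidth.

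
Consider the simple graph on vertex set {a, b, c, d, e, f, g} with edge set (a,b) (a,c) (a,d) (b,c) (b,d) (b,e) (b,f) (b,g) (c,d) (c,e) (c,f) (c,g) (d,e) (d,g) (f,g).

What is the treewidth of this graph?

3

A width-3 tree decomposition is:
Bags: B1 = {b, c, d, g}  B2 = {b, c, d, e}  B3 = {a, b, c, d}  B4 = {b, c, f, g}
Tree: B1–B2, B1–B3, B1–B4
Every bag has size at most 4, so the width is 4 − 1 = 3 and tw(G) ≤ 3. On the other hand G contains the 4-clique {b, c, d, g}. A clique must lie in a single bag of any decomposition, so no decomposition can have width below 3. The upper and lower bounds meet at 3, so that is the treewidth.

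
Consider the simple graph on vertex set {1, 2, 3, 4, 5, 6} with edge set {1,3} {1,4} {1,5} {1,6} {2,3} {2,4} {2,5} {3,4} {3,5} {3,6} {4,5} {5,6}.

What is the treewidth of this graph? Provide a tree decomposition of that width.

Treewidth 3.
One optimal decomposition is:
Bags: B1 = {1, 3, 5, 6}  B2 = {1, 3, 4, 5}  B3 = {2, 3, 4, 5}
Tree: B1–B2, B2–B3

Every bag has size at most 4, so the width is 4 − 1 = 3 and tw(G) ≤ 3. Conversely, {1, 3, 4, 5} is a clique of size 4, and the vertices of any clique must share a bag in every tree decomposition; so some bag has ≥ 4 vertices and tw(G) ≥ 3. Combining the bounds, tw(G) = 3.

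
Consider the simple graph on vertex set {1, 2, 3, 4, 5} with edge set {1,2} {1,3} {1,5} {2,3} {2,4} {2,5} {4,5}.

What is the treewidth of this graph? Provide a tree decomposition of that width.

Treewidth 2.
One such decomposition:
Bags: B1 = {1, 2, 5}  B2 = {1, 2, 3}  B3 = {2, 4, 5}
Tree: B1–B2, B1–B3

Each bag holds 3 vertices, so the decomposition has width 2, which upper-bounds the treewidth. Conversely, {1, 2, 3} is a clique of size 3, and the vertices of any clique must share a bag in every tree decomposition; so some bag has ≥ 3 vertices and tw(G) ≥ 2. Therefore the treewidth is 2.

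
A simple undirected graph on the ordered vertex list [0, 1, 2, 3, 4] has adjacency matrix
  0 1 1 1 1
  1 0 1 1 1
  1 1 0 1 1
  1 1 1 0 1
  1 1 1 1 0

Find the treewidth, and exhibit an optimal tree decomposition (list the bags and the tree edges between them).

With just one bag of size 5, the width is 5 − 1 = 4, so tw(G) ≤ 4. On the other hand G contains the 5-clique {0, 1, 2, 3, 4}. A clique must lie in a single bag of any decomposition, so no decomposition can have width below 4. Hence tw(G) = 4 exactly.

Treewidth 4.
One optimal decomposition is:
Bags: B1 = {0, 1, 2, 3, 4}
Tree: (single bag)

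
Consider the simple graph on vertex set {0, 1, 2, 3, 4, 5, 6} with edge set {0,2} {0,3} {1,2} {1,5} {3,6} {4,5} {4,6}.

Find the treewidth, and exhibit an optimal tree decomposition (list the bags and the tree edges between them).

Each bag holds 3 vertices, so the decomposition has width 2, which upper-bounds the treewidth. Since 0–3–6–4–5–1–2–0 is a cycle in G, G is not acyclic. Forests are exactly the graphs of treewidth ≤ 1, so tw(G) ≥ 2. Therefore the treewidth is 2.

Treewidth 2.
One such decomposition:
Bags: B1 = {0, 3, 6}  B2 = {0, 4, 6}  B3 = {0, 4, 5}  B4 = {0, 1, 5}  B5 = {0, 1, 2}
Tree: B1–B2, B2–B3, B3–B4, B4–B5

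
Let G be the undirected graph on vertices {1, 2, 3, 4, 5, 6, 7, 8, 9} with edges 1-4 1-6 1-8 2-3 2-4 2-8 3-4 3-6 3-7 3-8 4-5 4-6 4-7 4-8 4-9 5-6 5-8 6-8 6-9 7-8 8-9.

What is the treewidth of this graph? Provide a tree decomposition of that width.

Treewidth 3.
One such decomposition:
Bags: B1 = {1, 4, 6, 8}  B2 = {3, 4, 6, 8}  B3 = {3, 4, 7, 8}  B4 = {4, 5, 6, 8}  B5 = {2, 3, 4, 8}  B6 = {4, 6, 8, 9}
Tree: B1–B2, B2–B3, B2–B4, B3–B5, B1–B6

The largest bag has 4 vertices, giving width 3; this decomposition certifies tw(G) ≤ 3. Conversely, {2, 3, 4, 8} is a clique of size 4, and the vertices of any clique must share a bag in every tree decomposition; so some bag has ≥ 4 vertices and tw(G) ≥ 3. Therefore the treewidth is 3.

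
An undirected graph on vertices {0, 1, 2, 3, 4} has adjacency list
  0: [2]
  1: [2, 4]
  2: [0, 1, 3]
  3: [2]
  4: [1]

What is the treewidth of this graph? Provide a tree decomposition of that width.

Treewidth 1.
One optimal decomposition is:
Bags: B1 = {1, 2}  B2 = {2, 3}  B3 = {0, 2}  B4 = {1, 4}
Tree: B1–B2, B2–B3, B1–B4

Each bag holds 2 vertices, so the decomposition has width 1, which upper-bounds the treewidth. Since G has at least one edge (e.g. 2–1), it is not an edgeless graph, so tw(G) ≥ 1. The upper and lower bounds meet at 1, so that is the treewidth.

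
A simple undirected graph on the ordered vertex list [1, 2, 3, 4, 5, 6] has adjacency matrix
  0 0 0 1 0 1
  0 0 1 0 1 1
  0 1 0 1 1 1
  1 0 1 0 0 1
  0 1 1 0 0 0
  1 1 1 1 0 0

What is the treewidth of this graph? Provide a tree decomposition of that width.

Treewidth 2.
One such decomposition:
Bags: B1 = {3, 4, 6}  B2 = {2, 3, 6}  B3 = {2, 3, 5}  B4 = {1, 4, 6}
Tree: B1–B2, B2–B3, B1–B4

Each bag holds 3 vertices, so the decomposition has width 2, which upper-bounds the treewidth. For the lower bound, the 3 vertices {1, 4, 6} are pairwise adjacent, and any tree decomposition puts a clique entirely inside one bag — forcing width ≥ 2. Combining the bounds, tw(G) = 2.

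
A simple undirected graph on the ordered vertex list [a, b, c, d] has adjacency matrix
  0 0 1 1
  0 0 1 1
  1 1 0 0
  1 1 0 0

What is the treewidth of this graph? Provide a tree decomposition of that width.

Treewidth 2.
One such decomposition:
Bags: B1 = {a, b, d}  B2 = {a, b, c}
Tree: B1–B2

The largest bag has 3 vertices, giving width 2; this decomposition certifies tw(G) ≤ 2. For the lower bound, G contains the cycle b–d–a–c–b, so G is not a forest; only forests have treewidth ≤ 1, hence tw(G) ≥ 2. Hence tw(G) = 2 exactly.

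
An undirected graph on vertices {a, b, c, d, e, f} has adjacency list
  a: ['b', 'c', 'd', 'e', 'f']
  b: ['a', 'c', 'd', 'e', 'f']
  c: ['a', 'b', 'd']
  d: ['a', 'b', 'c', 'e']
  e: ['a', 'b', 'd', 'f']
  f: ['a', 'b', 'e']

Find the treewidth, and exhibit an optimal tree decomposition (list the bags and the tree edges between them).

Treewidth 3.
Bags: B1 = {a, b, d, e}  B2 = {a, b, e, f}  B3 = {a, b, c, d}
Tree: B1–B2, B1–B3

Every bag has size at most 4, so the width is 4 − 1 = 3 and tw(G) ≤ 3. On the other hand G contains the 4-clique {a, b, d, e}. A clique must lie in a single bag of any decomposition, so no decomposition can have width below 3. Combining the bounds, tw(G) = 3.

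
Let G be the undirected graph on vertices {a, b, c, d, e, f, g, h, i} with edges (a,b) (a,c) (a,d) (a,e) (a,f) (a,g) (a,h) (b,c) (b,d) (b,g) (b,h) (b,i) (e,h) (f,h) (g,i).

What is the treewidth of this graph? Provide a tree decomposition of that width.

Each bag holds 3 vertices, so the decomposition has width 2, which upper-bounds the treewidth. Conversely, {a, e, h} is a clique of size 3, and the vertices of any clique must share a bag in every tree decomposition; so some bag has ≥ 3 vertices and tw(G) ≥ 2. Hence tw(G) = 2 exactly.

Treewidth 2.
One such decomposition:
Bags: B1 = {a, b, g}  B2 = {a, b, h}  B3 = {a, e, h}  B4 = {b, g, i}  B5 = {a, b, d}  B6 = {a, f, h}  B7 = {a, b, c}
Tree: B1–B2, B2–B3, B1–B4, B2–B5, B3–B6, B1–B7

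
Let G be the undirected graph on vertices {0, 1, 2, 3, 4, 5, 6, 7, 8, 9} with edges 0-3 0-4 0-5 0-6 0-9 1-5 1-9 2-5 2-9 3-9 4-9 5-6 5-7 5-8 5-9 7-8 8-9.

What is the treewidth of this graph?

A width-2 tree decomposition is:
Bags: B1 = {0, 5, 9}  B2 = {0, 5, 6}  B3 = {1, 5, 9}  B4 = {5, 8, 9}  B5 = {2, 5, 9}  B6 = {0, 4, 9}  B7 = {5, 7, 8}  B8 = {0, 3, 9}
Tree: B1–B2, B1–B3, B1–B4, B1–B5, B1–B6, B4–B7, B1–B8
The largest bag has 3 vertices, giving width 2; this decomposition certifies tw(G) ≤ 2. Conversely, {0, 3, 9} is a clique of size 3, and the vertices of any clique must share a bag in every tree decomposition; so some bag has ≥ 3 vertices and tw(G) ≥ 2. Combining the bounds, tw(G) = 2.

2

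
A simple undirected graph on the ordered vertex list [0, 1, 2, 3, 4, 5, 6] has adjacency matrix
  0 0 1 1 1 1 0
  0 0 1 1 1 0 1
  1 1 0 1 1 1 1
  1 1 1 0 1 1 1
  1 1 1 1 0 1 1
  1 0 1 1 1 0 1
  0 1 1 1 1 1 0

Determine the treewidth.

A width-4 tree decomposition is:
Bags: B1 = {0, 2, 3, 4, 5}  B2 = {2, 3, 4, 5, 6}  B3 = {1, 2, 3, 4, 6}
Tree: B1–B2, B2–B3
Every bag has size at most 5, so the width is 5 − 1 = 4 and tw(G) ≤ 4. Conversely, {1, 2, 3, 4, 6} is a clique of size 5, and the vertices of any clique must share a bag in every tree decomposition; so some bag has ≥ 5 vertices and tw(G) ≥ 4. Combining the bounds, tw(G) = 4.

4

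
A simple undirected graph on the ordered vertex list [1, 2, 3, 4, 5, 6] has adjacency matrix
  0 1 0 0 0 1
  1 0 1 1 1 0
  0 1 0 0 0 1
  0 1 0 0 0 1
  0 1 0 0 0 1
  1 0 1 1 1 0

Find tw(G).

A width-2 tree decomposition is:
Bags: B1 = {2, 3, 6}  B2 = {1, 2, 6}  B3 = {2, 5, 6}  B4 = {2, 4, 6}
Tree: B1–B2, B2–B3, B3–B4
The largest bag has 3 vertices, giving width 2; this decomposition certifies tw(G) ≤ 2. The edges 3–6–1–2–3 form a cycle, so G is not a tree and its treewidth is at least 2. Therefore the treewidth is 2.

2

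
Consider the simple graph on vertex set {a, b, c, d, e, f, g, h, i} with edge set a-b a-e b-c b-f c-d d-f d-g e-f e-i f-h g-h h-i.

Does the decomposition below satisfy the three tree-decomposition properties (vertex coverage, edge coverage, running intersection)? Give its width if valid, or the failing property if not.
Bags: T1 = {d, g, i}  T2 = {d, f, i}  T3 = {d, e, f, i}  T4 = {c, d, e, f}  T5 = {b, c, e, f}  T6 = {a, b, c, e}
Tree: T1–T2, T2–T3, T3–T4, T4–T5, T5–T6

No — vertex h appears in no bag.

A tree decomposition must satisfy three properties: every vertex lies in some bag; for every edge, both endpoints lie together in some bag; and for every vertex, the bags containing it form a connected subtree. Here vertex h appears in no bag, so the decomposition is invalid.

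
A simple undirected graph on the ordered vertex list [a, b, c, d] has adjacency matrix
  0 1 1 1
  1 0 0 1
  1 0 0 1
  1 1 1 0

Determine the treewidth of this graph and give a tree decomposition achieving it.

Treewidth 2.
One such decomposition:
Bags: B1 = {a, c, d}  B2 = {a, b, d}
Tree: B1–B2

Each bag holds 3 vertices, so the decomposition has width 2, which upper-bounds the treewidth. On the other hand G contains the 3-clique {a, c, d}. A clique must lie in a single bag of any decomposition, so no decomposition can have width below 2. Therefore the treewidth is 2.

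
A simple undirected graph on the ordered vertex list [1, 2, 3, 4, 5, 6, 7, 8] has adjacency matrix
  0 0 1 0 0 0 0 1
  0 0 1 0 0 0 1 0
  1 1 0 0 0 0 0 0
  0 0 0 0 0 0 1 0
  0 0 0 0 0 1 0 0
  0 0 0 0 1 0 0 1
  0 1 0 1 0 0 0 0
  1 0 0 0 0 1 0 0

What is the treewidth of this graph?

1

A width-1 tree decomposition is:
Bags: B1 = {4, 7}  B2 = {2, 7}  B3 = {2, 3}  B4 = {1, 3}  B5 = {1, 8}  B6 = {6, 8}  B7 = {5, 6}
Tree: B1–B2, B2–B3, B3–B4, B4–B5, B5–B6, B6–B7
Every bag has size at most 2, so the width is 2 − 1 = 1 and tw(G) ≤ 1. G has an edge, so its treewidth is at least 1. Therefore the treewidth is 1.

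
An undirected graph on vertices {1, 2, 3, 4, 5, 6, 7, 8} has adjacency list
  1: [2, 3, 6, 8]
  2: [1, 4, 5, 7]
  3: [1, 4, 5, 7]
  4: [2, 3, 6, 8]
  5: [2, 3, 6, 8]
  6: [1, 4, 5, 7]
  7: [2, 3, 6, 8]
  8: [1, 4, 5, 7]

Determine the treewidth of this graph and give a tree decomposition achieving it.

Each bag holds 5 vertices, so the decomposition has width 4, which upper-bounds the treewidth. For the lower bound: the 5 vertex sets {5,8}, {4,6}, {2,7}, {1}, {3} are disjoint, each induces a connected subgraph, and every pair is joined by at least one edge of G. Contracting each set to a single vertex therefore yields K_{5} as a minor, and since treewidth is minor-monotone, tw(G) ≥ tw(K_{5}) = 4. The upper and lower bounds meet at 4, so that is the treewidth.

Treewidth 4.
One optimal decomposition is:
Bags: B1 = {1, 4, 5, 7, 8}  B2 = {1, 4, 5, 6, 7}  B3 = {1, 2, 4, 5, 7}  B4 = {1, 3, 4, 5, 7}
Tree: B1–B2, B2–B3, B3–B4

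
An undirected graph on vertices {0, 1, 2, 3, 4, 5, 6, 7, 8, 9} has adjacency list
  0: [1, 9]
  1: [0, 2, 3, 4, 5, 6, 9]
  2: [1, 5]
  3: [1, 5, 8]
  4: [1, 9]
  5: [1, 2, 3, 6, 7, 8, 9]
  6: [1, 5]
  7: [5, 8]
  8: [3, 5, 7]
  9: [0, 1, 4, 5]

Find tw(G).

2

A width-2 tree decomposition is:
Bags: B1 = {1, 2, 5}  B2 = {1, 3, 5}  B3 = {3, 5, 8}  B4 = {1, 5, 9}  B5 = {1, 5, 6}  B6 = {0, 1, 9}  B7 = {1, 4, 9}  B8 = {5, 7, 8}
Tree: B1–B2, B2–B3, B1–B4, B4–B5, B4–B6, B4–B7, B3–B8
The largest bag has 3 vertices, giving width 2; this decomposition certifies tw(G) ≤ 2. Conversely, {3, 5, 8} is a clique of size 3, and the vertices of any clique must share a bag in every tree decomposition; so some bag has ≥ 3 vertices and tw(G) ≥ 2. Hence tw(G) = 2 exactly.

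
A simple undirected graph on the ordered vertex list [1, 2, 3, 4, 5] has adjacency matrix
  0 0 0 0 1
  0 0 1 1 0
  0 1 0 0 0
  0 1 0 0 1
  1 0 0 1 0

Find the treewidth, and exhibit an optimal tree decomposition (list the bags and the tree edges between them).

The largest bag has 2 vertices, giving width 1; this decomposition certifies tw(G) ≤ 1. Since G has at least one edge (e.g. 1–5), it is not an edgeless graph, so tw(G) ≥ 1. Combining the bounds, tw(G) = 1.

Treewidth 1.
One optimal decomposition is:
Bags: B1 = {1, 5}  B2 = {4, 5}  B3 = {2, 4}  B4 = {2, 3}
Tree: B1–B2, B2–B3, B3–B4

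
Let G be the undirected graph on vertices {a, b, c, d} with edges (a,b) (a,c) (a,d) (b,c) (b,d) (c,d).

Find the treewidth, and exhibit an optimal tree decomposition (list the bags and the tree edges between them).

With just one bag of size 4, the width is 4 − 1 = 3, so tw(G) ≤ 3. For the lower bound, the 4 vertices {a, b, c, d} are pairwise adjacent, and any tree decomposition puts a clique entirely inside one bag — forcing width ≥ 3. Therefore the treewidth is 3.

Treewidth 3.
One optimal decomposition is:
Bags: B1 = {a, b, c, d}
Tree: (single bag)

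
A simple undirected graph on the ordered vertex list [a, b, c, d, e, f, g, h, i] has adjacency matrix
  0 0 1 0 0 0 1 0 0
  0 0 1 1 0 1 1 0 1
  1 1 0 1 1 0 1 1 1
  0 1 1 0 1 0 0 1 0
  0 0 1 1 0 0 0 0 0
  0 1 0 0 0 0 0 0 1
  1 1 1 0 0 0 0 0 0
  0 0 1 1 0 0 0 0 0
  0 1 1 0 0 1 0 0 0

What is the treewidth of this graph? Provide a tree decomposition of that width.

Treewidth 2.
One such decomposition:
Bags: B1 = {b, c, d}  B2 = {b, c, i}  B3 = {b, f, i}  B4 = {c, d, e}  B5 = {b, c, g}  B6 = {c, d, h}  B7 = {a, c, g}
Tree: B1–B2, B2–B3, B1–B4, B2–B5, B4–B6, B5–B7

Every bag has size at most 3, so the width is 3 − 1 = 2 and tw(G) ≤ 2. For the lower bound, the 3 vertices {c, d, e} are pairwise adjacent, and any tree decomposition puts a clique entirely inside one bag — forcing width ≥ 2. Therefore the treewidth is 2.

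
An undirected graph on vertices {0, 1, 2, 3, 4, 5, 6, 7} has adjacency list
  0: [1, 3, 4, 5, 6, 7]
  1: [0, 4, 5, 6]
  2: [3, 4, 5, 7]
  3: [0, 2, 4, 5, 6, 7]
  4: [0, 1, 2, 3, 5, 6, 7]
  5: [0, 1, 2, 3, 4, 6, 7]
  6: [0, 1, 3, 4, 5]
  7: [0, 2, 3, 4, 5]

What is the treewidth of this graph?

4

A width-4 tree decomposition is:
Bags: B1 = {0, 3, 4, 5, 6}  B2 = {0, 3, 4, 5, 7}  B3 = {2, 3, 4, 5, 7}  B4 = {0, 1, 4, 5, 6}
Tree: B1–B2, B2–B3, B1–B4
The largest bag has 5 vertices, giving width 4; this decomposition certifies tw(G) ≤ 4. On the other hand G contains the 5-clique {0, 1, 4, 5, 6}. A clique must lie in a single bag of any decomposition, so no decomposition can have width below 4. Combining the bounds, tw(G) = 4.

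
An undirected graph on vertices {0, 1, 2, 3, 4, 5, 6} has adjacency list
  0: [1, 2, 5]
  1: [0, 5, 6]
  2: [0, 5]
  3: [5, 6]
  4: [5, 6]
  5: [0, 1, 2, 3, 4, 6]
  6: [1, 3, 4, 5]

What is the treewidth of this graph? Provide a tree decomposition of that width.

Treewidth 2.
One such decomposition:
Bags: B1 = {0, 1, 5}  B2 = {1, 5, 6}  B3 = {4, 5, 6}  B4 = {3, 5, 6}  B5 = {0, 2, 5}
Tree: B1–B2, B2–B3, B2–B4, B1–B5

Every bag has size at most 3, so the width is 3 − 1 = 2 and tw(G) ≤ 2. Conversely, {0, 1, 5} is a clique of size 3, and the vertices of any clique must share a bag in every tree decomposition; so some bag has ≥ 3 vertices and tw(G) ≥ 2. Hence tw(G) = 2 exactly.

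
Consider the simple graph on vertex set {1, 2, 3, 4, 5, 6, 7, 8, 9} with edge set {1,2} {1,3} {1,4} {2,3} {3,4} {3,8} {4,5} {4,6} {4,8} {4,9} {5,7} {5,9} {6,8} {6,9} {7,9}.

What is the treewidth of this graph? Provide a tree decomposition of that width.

Treewidth 2.
Bags: B1 = {4, 5, 9}  B2 = {4, 6, 9}  B3 = {4, 6, 8}  B4 = {3, 4, 8}  B5 = {5, 7, 9}  B6 = {1, 3, 4}  B7 = {1, 2, 3}
Tree: B1–B2, B2–B3, B3–B4, B1–B5, B4–B6, B6–B7

The largest bag has 3 vertices, giving width 2; this decomposition certifies tw(G) ≤ 2. For the lower bound, the 3 vertices {1, 2, 3} are pairwise adjacent, and any tree decomposition puts a clique entirely inside one bag — forcing width ≥ 2. Therefore the treewidth is 2.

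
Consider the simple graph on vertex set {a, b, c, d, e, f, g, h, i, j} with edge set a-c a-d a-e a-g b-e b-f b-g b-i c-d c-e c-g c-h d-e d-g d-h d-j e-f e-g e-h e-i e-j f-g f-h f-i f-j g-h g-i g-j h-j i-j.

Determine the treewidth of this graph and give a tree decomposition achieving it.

Each bag holds 5 vertices, so the decomposition has width 4, which upper-bounds the treewidth. Conversely, {d, e, g, h, j} is a clique of size 5, and the vertices of any clique must share a bag in every tree decomposition; so some bag has ≥ 5 vertices and tw(G) ≥ 4. Hence tw(G) = 4 exactly.

Treewidth 4.
One such decomposition:
Bags: B1 = {c, d, e, g, h}  B2 = {d, e, g, h, j}  B3 = {e, f, g, h, j}  B4 = {a, c, d, e, g}  B5 = {e, f, g, i, j}  B6 = {b, e, f, g, i}
Tree: B1–B2, B2–B3, B1–B4, B3–B5, B5–B6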